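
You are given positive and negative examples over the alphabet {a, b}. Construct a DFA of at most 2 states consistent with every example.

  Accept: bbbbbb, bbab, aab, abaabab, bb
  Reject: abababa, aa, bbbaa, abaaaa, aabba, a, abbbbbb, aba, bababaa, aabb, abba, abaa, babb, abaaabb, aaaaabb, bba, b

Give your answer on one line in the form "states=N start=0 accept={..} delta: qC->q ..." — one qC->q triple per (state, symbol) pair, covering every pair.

states=2 start=0 accept={0} delta: 0a->1 0b->1 1a->1 1b->0

Fold the examples into a partial DFA from state 0: repeatedly fix the first undefined (state, symbol) met by the shortest-then-alphabetical prefix, trying targets in increasing order and rejecting any under which an Accept and a Reject string meet in one state with the same remainder; add a state when all current targets are rejected. Accepting states are where Accept strings end.
a: 0a undefined. 0a->0: no, bbbbbb/abbbbbb meet in 0 with "bbbbbb" left. Open state 1: 0a->1.
b: 0b undefined. 0b->0: no, bbbbbb/b meet in 0. 0b->1: ok.
aa: 1a undefined. 1a->0: no, aab/a meet in 1. 1a->1: ok.
ab: 1b undefined. 1b->0: ok.
All examples now run through 2 states with every (state, symbol) defined. Accept strings end in {0}, Reject strings end in {1}; accept={0}.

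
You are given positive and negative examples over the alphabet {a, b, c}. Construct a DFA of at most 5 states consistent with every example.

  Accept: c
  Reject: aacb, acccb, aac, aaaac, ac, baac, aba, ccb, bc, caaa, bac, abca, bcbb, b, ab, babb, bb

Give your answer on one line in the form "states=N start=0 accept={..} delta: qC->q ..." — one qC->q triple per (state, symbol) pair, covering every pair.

State merging on the prefix tree: take the shortest (then alphabetical) example prefix whose next move is undefined and point that move at state 0, else 1, else 2, ...; a target is out if some Accept/Reject pair would then sit in one state with the same input left (inseparable). If every existing state is out, open a new one.
a: 0a undefined. 0a->0: no, c/aac meet in 0 with "c" left. Open state 1: 0a->1.
b: 0b undefined. 0b->0: no, c/bc meet in 0 with "c" left. 0b->1: ok.
c: 0c undefined. 0c->0: ok.
aa: 1a undefined. 1a->0: no, c/aac meet in 0. 1a->1: ok.
ab: 1b undefined. 1b->0: no, c/ab meet in 0. 1b->1: ok.
ac: 1c undefined. 1c->0: no, c/aac meet in 0. 1c->1: ok.
All examples now run through 2 states with every (state, symbol) defined. Accept strings end in {0}, Reject strings end in {1}; accept={0}.

states=2 start=0 accept={0} delta: 0a->1 0b->1 0c->0 1a->1 1b->1 1c->1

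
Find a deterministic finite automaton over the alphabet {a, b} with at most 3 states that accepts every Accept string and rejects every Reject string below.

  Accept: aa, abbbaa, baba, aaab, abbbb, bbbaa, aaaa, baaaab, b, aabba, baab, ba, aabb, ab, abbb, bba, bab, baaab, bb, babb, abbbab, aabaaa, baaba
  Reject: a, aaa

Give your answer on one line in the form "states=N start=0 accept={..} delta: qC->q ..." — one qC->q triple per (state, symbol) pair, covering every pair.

Grow the machine one transition at a time. Run the examples from 0; the earliest place one falls off (shortest prefix, ties alphabetical) gets sent to the lowest-numbered state that keeps every Accept/Reject pair distinguishable — a pair clashes when both reach the same state with identical unread suffix — and to a fresh state only if none does.
a: 0a undefined. 0a->0: no, aa/a meet in 0. Open state 1: 0a->1.
b: 0b undefined. 0b->0: no, ba/a meet in 1. 0b->1: no, b/a meet in 1. Open state 2: 0b->2.
aa: 1a undefined. 1a->0: ok.
ab: 1b undefined. 1b->0: ok.
ba: 2a undefined. 2a->0: no, baaba/a meet in 1. 2a->1: no, baba/a meet in 1. 2a->2: ok.
bb: 2b undefined. 2b->0: no, baba/a meet in 1. 2b->1: no, abbbaa/a meet in 1. 2b->2: ok.
All examples now run through 3 states with every (state, symbol) defined. Accept strings end in {0,2}, Reject strings end in {1}; accept={0,2}.

states=3 start=0 accept={0,2} delta: 0a->1 0b->2 1a->0 1b->0 2a->2 2b->2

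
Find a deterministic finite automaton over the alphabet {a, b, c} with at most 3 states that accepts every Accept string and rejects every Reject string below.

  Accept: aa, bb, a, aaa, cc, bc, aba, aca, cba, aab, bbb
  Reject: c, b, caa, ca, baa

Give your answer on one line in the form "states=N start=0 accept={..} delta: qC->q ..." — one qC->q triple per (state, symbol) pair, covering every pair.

states=3 start=0 accept={0,1} delta: 0a->1 0b->2 0c->2 1a->1 1b->0 1c->0 2a->2 2b->1 2c->0

Fold the examples into a partial DFA from state 0: repeatedly fix the first undefined (state, symbol) met by the shortest-then-alphabetical prefix, trying targets in increasing order and rejecting any under which an Accept and a Reject string meet in one state with the same remainder; add a state when all current targets are rejected. Accepting states are where Accept strings end.
a: 0a undefined. 0a->0: no, aca/ca meet in 0 with "ca" left. Open state 1: 0a->1.
b: 0b undefined. 0b->0: no, aa/baa meet in 1 with "a" left. 0b->1: no, a/b meet in 1. Open state 2: 0b->2.
c: 0c undefined. 0c->0: no, aa/caa meet in 1 with "a" left. 0c->1: no, aa/ca meet in 1 with "a" left. 0c->2: ok.
aa: 1a undefined. 1a->0: no, aab/c meet in 2. 1a->1: ok.
ab: 1b undefined. 1b->0: ok.
ac: 1c undefined. 1c->0: ok.
ba: 2a undefined. 2a->0: no, aa/caa meet in 1. 2a->1: no, aa/caa meet in 1. 2a->2: ok.
bb: 2b undefined. 2b->0: no, bbb/c meet in 2. 2b->1: ok.
bc: 2c undefined. 2c->0: ok.
All examples now run through 3 states with every (state, symbol) defined. Accept strings end in {0,1}, Reject strings end in {2}; accept={0,1}.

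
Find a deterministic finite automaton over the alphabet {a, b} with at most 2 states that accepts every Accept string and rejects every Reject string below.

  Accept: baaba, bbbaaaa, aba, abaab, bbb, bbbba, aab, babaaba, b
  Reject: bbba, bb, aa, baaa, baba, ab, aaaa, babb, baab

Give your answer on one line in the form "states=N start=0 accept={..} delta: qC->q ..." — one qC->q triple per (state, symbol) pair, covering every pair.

Fold the examples into a partial DFA from state 0: repeatedly fix the first undefined (state, symbol) met by the shortest-then-alphabetical prefix, trying targets in increasing order and rejecting any under which an Accept and a Reject string meet in one state with the same remainder; add a state when all current targets are rejected. Accepting states are where Accept strings end.
a: 0a undefined. 0a->0: no, abaab/baab meet in 0 with "baab" left. Open state 1: 0a->1.
b: 0b undefined. 0b->0: no, bbbaaaa/aaaa meet in 1 with "aaa" left. 0b->1: ok.
aa: 1a undefined. 1a->0: ok.
ab: 1b undefined. 1b->0: ok.
All examples now run through 2 states with every (state, symbol) defined. Accept strings end in {1}, Reject strings end in {0}; accept={1}.

states=2 start=0 accept={1} delta: 0a->1 0b->1 1a->0 1b->0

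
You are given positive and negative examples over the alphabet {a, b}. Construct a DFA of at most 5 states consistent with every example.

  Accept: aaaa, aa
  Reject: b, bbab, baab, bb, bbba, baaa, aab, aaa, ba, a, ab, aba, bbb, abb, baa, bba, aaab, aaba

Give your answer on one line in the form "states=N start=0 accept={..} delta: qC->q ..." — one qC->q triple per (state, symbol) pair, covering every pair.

Grow the machine one transition at a time. Run the examples from 0; the earliest place one falls off (shortest prefix, ties alphabetical) gets sent to the lowest-numbered state that keeps every Accept/Reject pair distinguishable — a pair clashes when both reach the same state with identical unread suffix — and to a fresh state only if none does.
a: 0a undefined. 0a->0: no, aaaa/aaa meet in 0. Open state 1: 0a->1.
b: 0b undefined. 0b->0: no, aa/baa meet in 1 with "a" left. 0b->1: no, aaaa/baaa meet in 1 with "aaa" left. Open state 2: 0b->2.
aa: 1a undefined. 1a->0: ok.
ab: 1b undefined. 1b->0: no, aaaa/ab meet in 0. 1b->1: no, aaaa/aba meet in 0. 1b->2: ok.
ba: 2a undefined. 2a->0: no, aaaa/baaa meet in 0. 2a->1: no, aaaa/baa meet in 0. 2a->2: ok.
bb: 2b undefined. 2b->0: no, aaaa/baab meet in 0. 2b->1: no, aaaa/bba meet in 0. 2b->2: ok.
All examples now run through 3 states with every (state, symbol) defined. Accept strings end in {0}, Reject strings end in {1,2}; accept={0}.

states=3 start=0 accept={0} delta: 0a->1 0b->2 1a->0 1b->2 2a->2 2b->2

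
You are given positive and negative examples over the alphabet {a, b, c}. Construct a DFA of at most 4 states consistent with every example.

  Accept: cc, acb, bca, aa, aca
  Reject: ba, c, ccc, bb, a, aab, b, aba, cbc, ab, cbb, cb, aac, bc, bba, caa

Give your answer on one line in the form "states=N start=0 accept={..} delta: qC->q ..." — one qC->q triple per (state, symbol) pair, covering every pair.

Fold the examples into a partial DFA from state 0: repeatedly fix the first undefined (state, symbol) met by the shortest-then-alphabetical prefix, trying targets in increasing order and rejecting any under which an Accept and a Reject string meet in one state with the same remainder; add a state when all current targets are rejected. Accepting states are where Accept strings end.
a: 0a undefined. 0a->0: no, acb/cb meet in 0 with "cb" left. Open state 1: 0a->1.
b: 0b undefined. 0b->0: ok.
c: 0c undefined. 0c->0: no, cc/c meet in 0. 0c->1: ok.
aa: 1a undefined. 1a->0: no, bca/bb meet in 0. 1a->1: no, cc/aac meet in 1 with "c" left. Open state 2: 1a->2.
ab: 1b undefined. 1b->0: ok.
ac: 1c undefined. 1c->0: no, cc/bb meet in 0. 1c->1: no, cc/ba meet in 1. 1c->2: no, acb/aab meet in 2 with "b" left. Open state 3: 1c->3.
aab: 2b undefined. 2b->0: ok.
aac: 2c undefined. 2c->0: ok.
aca: 3a undefined. 3a->0: no, aca/bb meet in 0. 3a->1: no, aca/ba meet in 1. 3a->2: ok.
acb: 3b undefined. 3b->0: no, acb/bb meet in 0. 3b->1: no, acb/ba meet in 1. 3b->2: ok.
caa: 2a undefined. 2a->0: ok.
ccc: 3c undefined. 3c->0: ok.
All examples now run through 4 states with every (state, symbol) defined. Accept strings end in {2,3}, Reject strings end in {0,1}; accept={2,3}.

states=4 start=0 accept={2,3} delta: 0a->1 0b->0 0c->1 1a->2 1b->0 1c->3 2a->0 2b->0 2c->0 3a->2 3b->2 3c->0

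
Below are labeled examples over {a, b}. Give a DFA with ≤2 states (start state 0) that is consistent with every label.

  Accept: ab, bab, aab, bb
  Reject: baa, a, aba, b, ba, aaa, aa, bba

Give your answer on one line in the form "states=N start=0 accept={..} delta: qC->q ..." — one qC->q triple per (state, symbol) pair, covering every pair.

State merging on the prefix tree: take the shortest (then alphabetical) example prefix whose next move is undefined and point that move at state 0, else 1, else 2, ...; a target is out if some Accept/Reject pair would then sit in one state with the same input left (inseparable). If every existing state is out, open a new one.
a: 0a undefined. 0a->0: no, ab/b meet in 0 with "b" left. Open state 1: 0a->1.
b: 0b undefined. 0b->0: no, bb/b meet in 0. 0b->1: ok.
aa: 1a undefined. 1a->0: no, bab/baa meet in 1. 1a->1: ok.
ab: 1b undefined. 1b->0: ok.
All examples now run through 2 states with every (state, symbol) defined. Accept strings end in {0}, Reject strings end in {1}; accept={0}.

states=2 start=0 accept={0} delta: 0a->1 0b->1 1a->1 1b->0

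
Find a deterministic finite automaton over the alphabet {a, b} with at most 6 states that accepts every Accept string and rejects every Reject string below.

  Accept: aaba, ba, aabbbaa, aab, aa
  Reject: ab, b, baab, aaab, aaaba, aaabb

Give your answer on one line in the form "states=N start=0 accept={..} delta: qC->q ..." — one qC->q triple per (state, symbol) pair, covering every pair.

states=4 start=0 accept={2,3} delta: 0a->1 0b->1 1a->2 1b->0 2a->1 2b->3 3a->2 3b->1

Grow the machine one transition at a time. Run the examples from 0; the earliest place one falls off (shortest prefix, ties alphabetical) gets sent to the lowest-numbered state that keeps every Accept/Reject pair distinguishable — a pair clashes when both reach the same state with identical unread suffix — and to a fresh state only if none does.
a: 0a undefined. 0a->0: no, aaba/aaaba meet in 0 with "ba" left. Open state 1: 0a->1.
b: 0b undefined. 0b->0: no, aab/baab meet in 1 with "ab" left. 0b->1: ok.
aa: 1a undefined. 1a->0: no, aab/b meet in 1. 1a->1: no, aaba/aaaba meet in 1 with "ba" left. Open state 2: 1a->2.
ab: 1b undefined. 1b->0: ok.
aaa: 2a undefined. 2a->0: no, ba/aaaba meet in 2. 2a->1: ok.
aab: 2b undefined. 2b->0: no, aaba/b meet in 1. 2b->1: no, aabbbaa/b meet in 1. 2b->2: no, aaba/b meet in 1. Open state 3: 2b->3.
aaba: 3a undefined. 3a->0: no, aaba/ab meet in 0. 3a->1: no, aaba/b meet in 1. 3a->2: ok.
aabb: 3b undefined. 3b->0: no, aabbbaa/b meet in 1. 3b->1: ok.
All examples now run through 4 states with every (state, symbol) defined. Accept strings end in {2,3}, Reject strings end in {0,1}; accept={2,3}.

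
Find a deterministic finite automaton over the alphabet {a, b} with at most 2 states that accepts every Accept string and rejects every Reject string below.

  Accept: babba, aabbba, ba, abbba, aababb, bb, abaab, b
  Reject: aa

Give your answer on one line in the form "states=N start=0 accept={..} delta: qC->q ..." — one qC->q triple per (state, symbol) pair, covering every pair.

states=2 start=0 accept={1} delta: 0a->0 0b->1 1a->1 1b->1

Fold the examples into a partial DFA from state 0: repeatedly fix the first undefined (state, symbol) met by the shortest-then-alphabetical prefix, trying targets in increasing order and rejecting any under which an Accept and a Reject string meet in one state with the same remainder; add a state when all current targets are rejected. Accepting states are where Accept strings end.
a: 0a undefined. 0a->0: ok.
b: 0b undefined. 0b->0: no, babba/aa meet in 0. Open state 1: 0b->1.
ba: 1a undefined. 1a->0: no, ba/aa meet in 0. 1a->1: ok.
bb: 1b undefined. 1b->0: no, bb/aa meet in 0. 1b->1: ok.
All examples now run through 2 states with every (state, symbol) defined. Accept strings end in {1}, Reject strings end in {0}; accept={1}.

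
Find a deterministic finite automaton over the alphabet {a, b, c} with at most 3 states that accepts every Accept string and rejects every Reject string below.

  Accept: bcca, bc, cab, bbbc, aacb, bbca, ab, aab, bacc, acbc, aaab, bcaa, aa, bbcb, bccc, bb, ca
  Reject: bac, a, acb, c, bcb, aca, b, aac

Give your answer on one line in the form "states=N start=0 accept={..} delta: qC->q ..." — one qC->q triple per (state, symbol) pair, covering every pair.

Fold the examples into a partial DFA from state 0: repeatedly fix the first undefined (state, symbol) met by the shortest-then-alphabetical prefix, trying targets in increasing order and rejecting any under which an Accept and a Reject string meet in one state with the same remainder; add a state when all current targets are rejected. Accepting states are where Accept strings end.
a: 0a undefined. 0a->0: no, aacb/acb meet in 0 with "cb" left. Open state 1: 0a->1.
b: 0b undefined. 0b->0: no, bc/c meet in 0 with "c" left. 0b->1: ok.
c: 0c undefined. 0c->0: no, ca/a meet in 1. 0c->1: ok.
aa: 1a undefined. 1a->0: no, cab/bac meet in 1. 1a->1: no, bc/bac meet in 1 with "c" left. Open state 2: 1a->2.
ab: 1b undefined. 1b->0: ok.
ac: 1c undefined. 1c->0: ok.
aaa: 2a undefined. 2a->0: no, aaab/a meet in 1. 2a->1: ok.
aab: 2b undefined. 2b->0: ok.
aac: 2c undefined. 2c->0: no, bc/bac meet in 0. 2c->1: ok.
All examples now run through 3 states with every (state, symbol) defined. Accept strings end in {0,2}, Reject strings end in {1}; accept={0,2}.

states=3 start=0 accept={0,2} delta: 0a->1 0b->1 0c->1 1a->2 1b->0 1c->0 2a->1 2b->0 2c->1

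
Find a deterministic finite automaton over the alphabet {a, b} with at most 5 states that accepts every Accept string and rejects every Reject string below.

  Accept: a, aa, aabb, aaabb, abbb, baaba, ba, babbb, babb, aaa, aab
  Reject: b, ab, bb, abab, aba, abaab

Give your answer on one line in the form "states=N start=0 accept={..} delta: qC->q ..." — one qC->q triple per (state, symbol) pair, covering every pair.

Fold the examples into a partial DFA from state 0: repeatedly fix the first undefined (state, symbol) met by the shortest-then-alphabetical prefix, trying targets in increasing order and rejecting any under which an Accept and a Reject string meet in one state with the same remainder; add a state when all current targets are rejected. Accepting states are where Accept strings end.
a: 0a undefined. 0a->0: no, aabb/bb meet in 0 with "bb" left. Open state 1: 0a->1.
b: 0b undefined. 0b->0: ok.
aa: 1a undefined. 1a->0: no, aa/b meet in 0. 1a->1: no, baaba/aba meet in 1 with "ba" left. Open state 2: 1a->2.
ab: 1b undefined. 1b->0: no, a/aba meet in 1. 1b->1: no, a/ab meet in 1. 1b->2: no, aa/ab meet in 2. Open state 3: 1b->3.
aaa: 2a undefined. 2a->0: no, aaabb/b meet in 0. 2a->1: ok.
aab: 2b undefined. 2b->0: no, aabb/b meet in 0. 2b->1: no, aabb/ab meet in 3. 2b->2: ok.
aba: 3a undefined. 3a->0: ok.
abb: 3b undefined. 3b->0: no, aaabb/b meet in 0. 3b->1: no, abbb/ab meet in 3. 3b->2: ok.
All examples now run through 4 states with every (state, symbol) defined. Accept strings end in {1,2}, Reject strings end in {0,3}; accept={1,2}.

states=4 start=0 accept={1,2} delta: 0a->1 0b->0 1a->2 1b->3 2a->1 2b->2 3a->0 3b->2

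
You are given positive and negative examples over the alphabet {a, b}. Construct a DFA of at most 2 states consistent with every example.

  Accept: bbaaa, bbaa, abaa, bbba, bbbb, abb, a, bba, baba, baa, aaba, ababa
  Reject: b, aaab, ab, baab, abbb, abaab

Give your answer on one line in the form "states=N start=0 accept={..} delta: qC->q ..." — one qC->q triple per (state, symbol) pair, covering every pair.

states=2 start=0 accept={0} delta: 0a->0 0b->1 1a->0 1b->0

Grow the machine one transition at a time. Run the examples from 0; the earliest place one falls off (shortest prefix, ties alphabetical) gets sent to the lowest-numbered state that keeps every Accept/Reject pair distinguishable — a pair clashes when both reach the same state with identical unread suffix — and to a fresh state only if none does.
a: 0a undefined. 0a->0: ok.
b: 0b undefined. 0b->0: no, bbaaa/b meet in 0. Open state 1: 0b->1.
ba: 1a undefined. 1a->0: ok.
bb: 1b undefined. 1b->0: ok.
All examples now run through 2 states with every (state, symbol) defined. Accept strings end in {0}, Reject strings end in {1}; accept={0}.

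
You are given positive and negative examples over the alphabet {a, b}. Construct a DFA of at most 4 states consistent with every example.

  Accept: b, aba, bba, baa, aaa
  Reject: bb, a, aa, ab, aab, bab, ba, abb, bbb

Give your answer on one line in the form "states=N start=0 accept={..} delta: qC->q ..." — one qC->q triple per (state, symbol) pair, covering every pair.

Fold the examples into a partial DFA from state 0: repeatedly fix the first undefined (state, symbol) met by the shortest-then-alphabetical prefix, trying targets in increasing order and rejecting any under which an Accept and a Reject string meet in one state with the same remainder; add a state when all current targets are rejected. Accepting states are where Accept strings end.
a: 0a undefined. 0a->0: no, b/ab meet in 0 with "b" left. Open state 1: 0a->1.
b: 0b undefined. 0b->0: no, b/bb meet in 0. 0b->1: no, b/a meet in 1. Open state 2: 0b->2.
aa: 1a undefined. 1a->0: no, b/aab meet in 2. 1a->1: no, aaa/a meet in 1. 1a->2: no, b/aa meet in 2. Open state 3: 1a->3.
ab: 1b undefined. 1b->0: no, b/abb meet in 2. 1b->1: no, aba/aa meet in 3. 1b->2: no, b/ab meet in 2. 1b->3: ok.
ba: 2a undefined. 2a->0: no, b/bab meet in 2. 2a->1: no, baa/aa meet in 3. 2a->2: no, b/ba meet in 2. 2a->3: ok.
bb: 2b undefined. 2b->0: no, b/bbb meet in 2. 2b->1: no, bba/aa meet in 3. 2b->2: no, b/bb meet in 2. 2b->3: ok.
aaa: 3a undefined. 3a->0: ok.
aab: 3b undefined. 3b->0: no, aba/aab meet in 0. 3b->1: ok.
All examples now run through 4 states with every (state, symbol) defined. Accept strings end in {0,2}, Reject strings end in {1,3}; accept={0,2}.

states=4 start=0 accept={0,2} delta: 0a->1 0b->2 1a->3 1b->3 2a->3 2b->3 3a->0 3b->1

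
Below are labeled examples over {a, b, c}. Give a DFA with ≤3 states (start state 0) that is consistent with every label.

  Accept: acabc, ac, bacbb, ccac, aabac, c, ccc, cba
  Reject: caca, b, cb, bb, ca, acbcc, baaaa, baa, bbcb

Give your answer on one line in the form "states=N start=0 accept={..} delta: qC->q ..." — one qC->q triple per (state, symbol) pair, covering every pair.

Grow the machine one transition at a time. Run the examples from 0; the earliest place one falls off (shortest prefix, ties alphabetical) gets sent to the lowest-numbered state that keeps every Accept/Reject pair distinguishable — a pair clashes when both reach the same state with identical unread suffix — and to a fresh state only if none does.
a: 0a undefined. 0a->0: ok.
b: 0b undefined. 0b->0: ok.
c: 0c undefined. 0c->0: no, acabc/caca meet in 0. Open state 1: 0c->1.
ca: 1a undefined. 1a->0: ok.
cb: 1b undefined. 1b->0: no, bacbb/caca meet in 0. 1b->1: no, acabc/cb meet in 1. Open state 2: 1b->2.
cc: 1c undefined. 1c->0: ok.
cba: 2a undefined. 2a->0: no, cba/caca meet in 0. 2a->1: ok.
acbc: 2c undefined. 2c->0: no, acabc/acbcc meet in 1. 2c->1: ok.
bacbb: 2b undefined. 2b->0: no, bacbb/caca meet in 0. 2b->1: ok.
All examples now run through 3 states with every (state, symbol) defined. Accept strings end in {1}, Reject strings end in {0,2}; accept={1}.

states=3 start=0 accept={1} delta: 0a->0 0b->0 0c->1 1a->0 1b->2 1c->0 2a->1 2b->1 2c->1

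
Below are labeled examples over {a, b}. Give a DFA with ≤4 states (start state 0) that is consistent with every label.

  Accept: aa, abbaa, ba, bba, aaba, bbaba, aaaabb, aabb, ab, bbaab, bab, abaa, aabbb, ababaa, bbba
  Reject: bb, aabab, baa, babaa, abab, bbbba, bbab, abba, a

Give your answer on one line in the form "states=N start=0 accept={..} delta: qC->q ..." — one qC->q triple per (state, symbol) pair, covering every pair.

Grow the machine one transition at a time. Run the examples from 0; the earliest place one falls off (shortest prefix, ties alphabetical) gets sent to the lowest-numbered state that keeps every Accept/Reject pair distinguishable — a pair clashes when both reach the same state with identical unread suffix — and to a fresh state only if none does.
a: 0a undefined. 0a->0: no, aa/a meet in 0. Open state 1: 0a->1.
b: 0b undefined. 0b->0: no, aa/baa meet in 1 with "a" left. 0b->1: no, ab/bb meet in 1 with "b" left. Open state 2: 0b->2.
aa: 1a undefined. 1a->0: no, aaaabb/bb meet in 2 with "b" left. 1a->1: no, aa/a meet in 1. 1a->2: ok.
ab: 1b undefined. 1b->0: no, abbaa/baa meet in 2 with "aa" left. 1b->1: no, aa/abba meet in 2. 1b->2: no, bba/abba meet in 2 with "ba" left. Open state 3: 1b->3.
ba: 2a undefined. 2a->0: ok.
bb: 2b undefined. 2b->0: no, ba/bb meet in 0. 2b->1: ok.
aba: 3a undefined. 3a->0: no, aa/abab meet in 2. 3a->1: no, aabb/abab meet in 3. 3a->2: ok.
abb: 3b undefined. 3b->0: ok.
All examples now run through 4 states with every (state, symbol) defined. Accept strings end in {0,2,3}, Reject strings end in {1}; accept={0,2,3}.

states=4 start=0 accept={0,2,3} delta: 0a->1 0b->2 1a->2 1b->3 2a->0 2b->1 3a->2 3b->0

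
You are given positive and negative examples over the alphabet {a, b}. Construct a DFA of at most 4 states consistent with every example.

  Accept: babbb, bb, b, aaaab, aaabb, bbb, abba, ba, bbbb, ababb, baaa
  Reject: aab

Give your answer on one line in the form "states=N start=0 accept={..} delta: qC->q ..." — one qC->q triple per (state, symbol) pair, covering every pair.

Grow the machine one transition at a time. Run the examples from 0; the earliest place one falls off (shortest prefix, ties alphabetical) gets sent to the lowest-numbered state that keeps every Accept/Reject pair distinguishable — a pair clashes when both reach the same state with identical unread suffix — and to a fresh state only if none does.
a: 0a undefined. 0a->0: no, b/aab meet in 0 with "b" left. Open state 1: 0a->1.
b: 0b undefined. 0b->0: ok.
aa: 1a undefined. 1a->0: no, bb/aab meet in 0. 1a->1: no, aaaab/aab meet in 1 with "b" left. Open state 2: 1a->2.
ab: 1b undefined. 1b->0: ok.
aaa: 2a undefined. 2a->0: ok.
aab: 2b undefined. 2b->0: no, babbb/aab meet in 0. 2b->1: no, abba/aab meet in 1. 2b->2: ok.
All examples now run through 3 states with every (state, symbol) defined. Accept strings end in {0,1}, Reject strings end in {2}; accept={0,1}.

states=3 start=0 accept={0,1} delta: 0a->1 0b->0 1a->2 1b->0 2a->0 2b->2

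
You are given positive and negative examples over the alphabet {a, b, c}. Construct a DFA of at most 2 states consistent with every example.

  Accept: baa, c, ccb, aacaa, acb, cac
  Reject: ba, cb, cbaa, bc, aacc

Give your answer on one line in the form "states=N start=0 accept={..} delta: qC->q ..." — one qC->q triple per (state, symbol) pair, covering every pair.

Fold the examples into a partial DFA from state 0: repeatedly fix the first undefined (state, symbol) met by the shortest-then-alphabetical prefix, trying targets in increasing order and rejecting any under which an Accept and a Reject string meet in one state with the same remainder; add a state when all current targets are rejected. Accepting states are where Accept strings end.
a: 0a undefined. 0a->0: no, acb/cb meet in 0 with "cb" left. Open state 1: 0a->1.
b: 0b undefined. 0b->0: no, c/bc meet in 0 with "c" left. 0b->1: ok.
c: 0c undefined. 0c->0: no, baa/cbaa meet in 1 with "aa" left. 0c->1: ok.
aa: 1a undefined. 1a->0: ok.
ac: 1c undefined. 1c->0: ok.
cb: 1b undefined. 1b->0: ok.
All examples now run through 2 states with every (state, symbol) defined. Accept strings end in {1}, Reject strings end in {0}; accept={1}.

states=2 start=0 accept={1} delta: 0a->1 0b->1 0c->1 1a->0 1b->0 1c->0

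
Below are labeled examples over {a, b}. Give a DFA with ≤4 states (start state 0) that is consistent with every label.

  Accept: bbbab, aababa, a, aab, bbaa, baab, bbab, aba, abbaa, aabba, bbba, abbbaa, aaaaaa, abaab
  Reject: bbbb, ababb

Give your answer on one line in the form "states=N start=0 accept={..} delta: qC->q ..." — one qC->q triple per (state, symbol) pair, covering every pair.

states=3 start=0 accept={0,1} delta: 0a->0 0b->1 1a->0 1b->2 2a->0 2b->1

State merging on the prefix tree: take the shortest (then alphabetical) example prefix whose next move is undefined and point that move at state 0, else 1, else 2, ...; a target is out if some Accept/Reject pair would then sit in one state with the same input left (inseparable). If every existing state is out, open a new one.
a: 0a undefined. 0a->0: ok.
b: 0b undefined. 0b->0: no, bbbab/bbbb meet in 0. Open state 1: 0b->1.
ba: 1a undefined. 1a->0: ok.
bb: 1b undefined. 1b->0: no, aababa/bbbb meet in 0. 1b->1: no, bbbab/bbbb meet in 1. Open state 2: 1b->2.
bba: 2a undefined. 2a->0: ok.
bbb: 2b undefined. 2b->0: no, bbbab/bbbb meet in 1. 2b->1: ok.
All examples now run through 3 states with every (state, symbol) defined. Accept strings end in {0,1}, Reject strings end in {2}; accept={0,1}.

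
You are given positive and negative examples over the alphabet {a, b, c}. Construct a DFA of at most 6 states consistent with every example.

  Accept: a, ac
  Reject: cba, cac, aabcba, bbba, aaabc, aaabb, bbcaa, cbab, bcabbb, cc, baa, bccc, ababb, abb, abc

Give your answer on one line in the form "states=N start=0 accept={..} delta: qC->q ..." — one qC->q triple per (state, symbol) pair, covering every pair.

states=3 start=0 accept={0,1} delta: 0a->0 0b->1 0c->1 1a->2 1b->2 1c->2 2a->2 2b->2 2c->2

Fold the examples into a partial DFA from state 0: repeatedly fix the first undefined (state, symbol) met by the shortest-then-alphabetical prefix, trying targets in increasing order and rejecting any under which an Accept and a Reject string meet in one state with the same remainder; add a state when all current targets are rejected. Accepting states are where Accept strings end.
a: 0a undefined. 0a->0: ok.
b: 0b undefined. 0b->0: no, a/bbba meet in 0. Open state 1: 0b->1.
c: 0c undefined. 0c->0: no, a/cac meet in 0. 0c->1: ok.
ba: 1a undefined. 1a->0: no, a/baa meet in 0. 1a->1: no, ac/baa meet in 1. Open state 2: 1a->2.
bb: 1b undefined. 1b->0: no, a/cba meet in 0. 1b->1: no, ac/aaabb meet in 1. 1b->2: ok.
bc: 1c undefined. 1c->0: no, a/aaabc meet in 0. 1c->1: no, ac/aaabc meet in 1. 1c->2: ok.
baa: 2a undefined. 2a->0: no, a/cba meet in 0. 2a->1: no, ac/cba meet in 1. 2a->2: ok.
bbb: 2b undefined. 2b->0: no, a/aabcba meet in 0. 2b->1: no, ac/cbab meet in 1. 2b->2: ok.
bbc: 2c undefined. 2c->0: no, a/cac meet in 0. 2c->1: no, ac/cac meet in 1. 2c->2: ok.
All examples now run through 3 states with every (state, symbol) defined. Accept strings end in {0,1}, Reject strings end in {2}; accept={0,1}.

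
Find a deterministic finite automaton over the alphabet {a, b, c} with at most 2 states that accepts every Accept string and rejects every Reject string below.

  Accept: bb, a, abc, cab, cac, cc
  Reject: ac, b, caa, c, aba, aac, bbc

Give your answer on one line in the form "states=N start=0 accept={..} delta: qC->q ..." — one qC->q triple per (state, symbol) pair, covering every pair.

states=2 start=0 accept={0} delta: 0a->0 0b->1 0c->1 1a->1 1b->0 1c->0

State merging on the prefix tree: take the shortest (then alphabetical) example prefix whose next move is undefined and point that move at state 0, else 1, else 2, ...; a target is out if some Accept/Reject pair would then sit in one state with the same input left (inseparable). If every existing state is out, open a new one.
a: 0a undefined. 0a->0: ok.
b: 0b undefined. 0b->0: no, bb/b meet in 0. Open state 1: 0b->1.
c: 0c undefined. 0c->0: no, a/ac meet in 0. 0c->1: ok.
bb: 1b undefined. 1b->0: ok.
ca: 1a undefined. 1a->0: no, bb/caa meet in 0. 1a->1: ok.
cc: 1c undefined. 1c->0: ok.
All examples now run through 2 states with every (state, symbol) defined. Accept strings end in {0}, Reject strings end in {1}; accept={0}.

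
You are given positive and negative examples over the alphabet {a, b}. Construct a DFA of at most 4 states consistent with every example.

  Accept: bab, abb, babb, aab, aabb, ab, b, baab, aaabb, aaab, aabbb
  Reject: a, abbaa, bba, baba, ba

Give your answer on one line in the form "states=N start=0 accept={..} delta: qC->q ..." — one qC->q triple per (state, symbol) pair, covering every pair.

states=2 start=0 accept={1} delta: 0a->0 0b->1 1a->0 1b->1

State merging on the prefix tree: take the shortest (then alphabetical) example prefix whose next move is undefined and point that move at state 0, else 1, else 2, ...; a target is out if some Accept/Reject pair would then sit in one state with the same input left (inseparable). If every existing state is out, open a new one.
a: 0a undefined. 0a->0: ok.
b: 0b undefined. 0b->0: no, bab/a meet in 0. Open state 1: 0b->1.
ba: 1a undefined. 1a->0: ok.
bb: 1b undefined. 1b->0: no, abb/a meet in 0. 1b->1: ok.
All examples now run through 2 states with every (state, symbol) defined. Accept strings end in {1}, Reject strings end in {0}; accept={1}.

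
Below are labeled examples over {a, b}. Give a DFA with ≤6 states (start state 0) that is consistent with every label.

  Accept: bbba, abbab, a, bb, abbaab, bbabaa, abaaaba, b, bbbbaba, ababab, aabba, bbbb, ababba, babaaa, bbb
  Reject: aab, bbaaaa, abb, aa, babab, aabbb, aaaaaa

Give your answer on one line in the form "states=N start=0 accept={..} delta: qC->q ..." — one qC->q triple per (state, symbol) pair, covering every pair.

Fold the examples into a partial DFA from state 0: repeatedly fix the first undefined (state, symbol) met by the shortest-then-alphabetical prefix, trying targets in increasing order and rejecting any under which an Accept and a Reject string meet in one state with the same remainder; add a state when all current targets are rejected. Accepting states are where Accept strings end.
a: 0a undefined. 0a->0: no, a/aa meet in 0. Open state 1: 0a->1.
b: 0b undefined. 0b->0: ok.
aa: 1a undefined. 1a->0: no, bb/aab meet in 0. 1a->1: no, bbba/bbaaaa meet in 1. Open state 2: 1a->2.
ab: 1b undefined. 1b->0: no, abbab/abb meet in 0. 1b->1: no, bbba/abb meet in 1. 1b->2: no, bbabaa/bbaaaa meet in 2 with "aa" left. Open state 3: 1b->3.
aaa: 2a undefined. 2a->0: no, bbba/bbaaaa meet in 1. 2a->1: ok.
aab: 2b undefined. 2b->0: no, bb/aab meet in 0. 2b->1: no, bbba/aab meet in 1. 2b->2: ok.
aba: 3a undefined. 3a->0: no, bb/babab meet in 0. 3a->1: no, bbabaa/aab meet in 2. 3a->2: no, bbbbaba/aab meet in 2. 3a->3: ok.
abb: 3b undefined. 3b->0: no, bb/abb meet in 0. 3b->1: no, bbba/abb meet in 1. 3b->2: no, abbaab/aab meet in 2. 3b->3: no, abbab/abb meet in 3. Open state 4: 3b->4.
abba: 4a undefined. 4a->0: ok.
ababb: 4b undefined. 4b->0: ok.
All examples now run through 5 states with every (state, symbol) defined. Accept strings end in {0,1,3}, Reject strings end in {2,4}; accept={0,1,3}.

states=5 start=0 accept={0,1,3} delta: 0a->1 0b->0 1a->2 1b->3 2a->1 2b->2 3a->3 3b->4 4a->0 4b->0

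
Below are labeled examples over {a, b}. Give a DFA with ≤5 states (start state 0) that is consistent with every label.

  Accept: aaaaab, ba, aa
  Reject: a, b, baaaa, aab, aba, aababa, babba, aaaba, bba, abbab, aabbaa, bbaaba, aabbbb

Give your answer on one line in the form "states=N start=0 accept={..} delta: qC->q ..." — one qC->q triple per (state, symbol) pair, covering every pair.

states=5 start=0 accept={0,2} delta: 0a->1 0b->1 1a->2 1b->0 2a->1 2b->3 3a->1 3b->4 4a->3 4b->0

Grow the machine one transition at a time. Run the examples from 0; the earliest place one falls off (shortest prefix, ties alphabetical) gets sent to the lowest-numbered state that keeps every Accept/Reject pair distinguishable — a pair clashes when both reach the same state with identical unread suffix — and to a fresh state only if none does.
a: 0a undefined. 0a->0: no, aaaaab/b meet in 0 with "b" left. Open state 1: 0a->1.
b: 0b undefined. 0b->0: no, ba/a meet in 1. 0b->1: ok.
aa: 1a undefined. 1a->0: no, ba/aababa meet in 0. 1a->1: no, aaaaab/aab meet in 1 with "b" left. Open state 2: 1a->2.
ab: 1b undefined. 1b->0: ok.
aaa: 2a undefined. 2a->0: no, aaaaab/aab meet in 2 with "b" left. 2a->1: ok.
aab: 2b undefined. 2b->0: no, aaaaab/aab meet in 0. 2b->1: no, aaaaab/aabbbb meet in 0. 2b->2: no, ba/aab meet in 2. Open state 3: 2b->3.
aaba: 3a undefined. 3a->0: no, aaaaab/bbaaba meet in 0. 3a->1: ok.
aabb: 3b undefined. 3b->0: no, aaaaab/aabbbb meet in 0. 3b->1: no, ba/babba meet in 2. 3b->2: no, ba/aabbaa meet in 2. 3b->3: no, ba/aabbaa meet in 2. Open state 4: 3b->4.
aabba: 4a undefined. 4a->0: no, aaaaab/babba meet in 0. 4a->1: no, ba/aabbaa meet in 2. 4a->2: no, ba/babba meet in 2. 4a->3: ok.
aabbb: 4b undefined. 4b->0: ok.
All examples now run through 5 states with every (state, symbol) defined. Accept strings end in {0,2}, Reject strings end in {1,3}; accept={0,2}.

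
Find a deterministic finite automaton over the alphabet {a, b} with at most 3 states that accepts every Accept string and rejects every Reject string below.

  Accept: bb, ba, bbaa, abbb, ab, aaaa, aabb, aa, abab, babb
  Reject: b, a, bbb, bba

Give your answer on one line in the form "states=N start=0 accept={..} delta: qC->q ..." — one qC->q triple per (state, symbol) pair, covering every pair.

states=2 start=0 accept={0} delta: 0a->1 0b->1 1a->0 1b->0

Grow the machine one transition at a time. Run the examples from 0; the earliest place one falls off (shortest prefix, ties alphabetical) gets sent to the lowest-numbered state that keeps every Accept/Reject pair distinguishable — a pair clashes when both reach the same state with identical unread suffix — and to a fresh state only if none does.
a: 0a undefined. 0a->0: no, abbb/bbb meet in 0 with "bbb" left. Open state 1: 0a->1.
b: 0b undefined. 0b->0: no, bb/b meet in 0. 0b->1: ok.
aa: 1a undefined. 1a->0: ok.
ab: 1b undefined. 1b->0: ok.
All examples now run through 2 states with every (state, symbol) defined. Accept strings end in {0}, Reject strings end in {1}; accept={0}.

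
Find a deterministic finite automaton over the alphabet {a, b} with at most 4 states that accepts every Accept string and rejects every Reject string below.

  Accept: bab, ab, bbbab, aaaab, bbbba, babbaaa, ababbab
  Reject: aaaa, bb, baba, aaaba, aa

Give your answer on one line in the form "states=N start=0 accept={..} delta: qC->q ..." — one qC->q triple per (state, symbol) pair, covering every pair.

states=4 start=0 accept={1,3} delta: 0a->0 0b->1 1a->0 1b->2 2a->3 2b->1 3a->2 3b->1

Fold the examples into a partial DFA from state 0: repeatedly fix the first undefined (state, symbol) met by the shortest-then-alphabetical prefix, trying targets in increasing order and rejecting any under which an Accept and a Reject string meet in one state with the same remainder; add a state when all current targets are rejected. Accepting states are where Accept strings end.
a: 0a undefined. 0a->0: ok.
b: 0b undefined. 0b->0: no, bab/aaaa meet in 0. Open state 1: 0b->1.
ba: 1a undefined. 1a->0: ok.
bb: 1b undefined. 1b->0: no, bbbba/aaaa meet in 0. 1b->1: no, bab/bb meet in 1. Open state 2: 1b->2.
bbb: 2b undefined. 2b->0: no, bbbba/aaaa meet in 0. 2b->1: ok.
babba: 2a undefined. 2a->0: no, bbbba/aaaa meet in 0. 2a->1: no, babbaaa/aaaa meet in 0. 2a->2: no, bbbba/bb meet in 2. Open state 3: 2a->3.
babbaa: 3a undefined. 3a->0: no, babbaaa/aaaa meet in 0. 3a->1: no, babbaaa/aaaa meet in 0. 3a->2: ok.
ababbab: 3b undefined. 3b->0: no, ababbab/aaaa meet in 0. 3b->1: ok.
All examples now run through 4 states with every (state, symbol) defined. Accept strings end in {1,3}, Reject strings end in {0,2}; accept={1,3}.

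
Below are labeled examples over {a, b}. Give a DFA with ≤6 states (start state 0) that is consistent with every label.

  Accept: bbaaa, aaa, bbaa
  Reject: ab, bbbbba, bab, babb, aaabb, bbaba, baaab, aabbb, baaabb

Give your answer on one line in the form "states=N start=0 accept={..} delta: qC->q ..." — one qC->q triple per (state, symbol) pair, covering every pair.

State merging on the prefix tree: take the shortest (then alphabetical) example prefix whose next move is undefined and point that move at state 0, else 1, else 2, ...; a target is out if some Accept/Reject pair would then sit in one state with the same input left (inseparable). If every existing state is out, open a new one.
a: 0a undefined. 0a->0: ok.
b: 0b undefined. 0b->0: no, bbaaa/ab meet in 0. Open state 1: 0b->1.
ba: 1a undefined. 1a->0: ok.
bb: 1b undefined. 1b->0: no, bbaaa/bbbbba meet in 0. 1b->1: no, bbaaa/bbbbba meet in 0. Open state 2: 1b->2.
bba: 2a undefined. 2a->0: no, bbaaa/bbaba meet in 0. 2a->1: ok.
bbb: 2b undefined. 2b->0: no, bbaaa/aabbb meet in 0. 2b->1: no, bbaaa/bbbbba meet in 0. 2b->2: ok.
All examples now run through 3 states with every (state, symbol) defined. Accept strings end in {0}, Reject strings end in {1,2}; accept={0}.

states=3 start=0 accept={0} delta: 0a->0 0b->1 1a->0 1b->2 2a->1 2b->2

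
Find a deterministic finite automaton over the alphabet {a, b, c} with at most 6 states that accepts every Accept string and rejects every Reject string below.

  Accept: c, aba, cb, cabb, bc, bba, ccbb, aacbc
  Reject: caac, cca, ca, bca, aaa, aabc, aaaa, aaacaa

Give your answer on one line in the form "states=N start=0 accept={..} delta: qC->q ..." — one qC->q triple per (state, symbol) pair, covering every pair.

Grow the machine one transition at a time. Run the examples from 0; the earliest place one falls off (shortest prefix, ties alphabetical) gets sent to the lowest-numbered state that keeps every Accept/Reject pair distinguishable — a pair clashes when both reach the same state with identical unread suffix — and to a fresh state only if none does.
a: 0a undefined. 0a->0: no, bc/aabc meet in 0 with "bc" left. Open state 1: 0a->1.
b: 0b undefined. 0b->0: ok.
c: 0c undefined. 0c->0: no, bba/cca meet in 1. 0c->1: ok.
aa: 1a undefined. 1a->0: no, c/aaa meet in 1. 1a->1: no, c/ca meet in 1. Open state 2: 1a->2.
ab: 1b undefined. 1b->0: ok.
cc: 1c undefined. 1c->0: no, c/cca meet in 1. 1c->1: ok.
aaa: 2a undefined. 2a->0: no, c/caac meet in 1. 2a->1: no, c/caac meet in 1. 2a->2: ok.
aab: 2b undefined. 2b->0: no, c/aabc meet in 1. 2b->1: no, c/aabc meet in 1. 2b->2: no, cabb/cca meet in 2. Open state 3: 2b->3.
aac: 2c undefined. 2c->0: no, cb/caac meet in 0. 2c->1: no, c/caac meet in 1. 2c->2: no, aacbc/aabc meet in 3 with "c" left. 2c->3: ok.
aabc: 3c undefined. 3c->0: no, cb/aabc meet in 0. 3c->1: no, c/aabc meet in 1. 3c->2: ok.
aacb: 3b undefined. 3b->0: ok.
aaaca: 3a undefined. 3a->0: no, c/aaacaa meet in 1. 3a->1: ok.
All examples now run through 4 states with every (state, symbol) defined. Accept strings end in {0,1}, Reject strings end in {2,3}; accept={0,1}.

states=4 start=0 accept={0,1} delta: 0a->1 0b->0 0c->1 1a->2 1b->0 1c->1 2a->2 2b->3 2c->3 3a->1 3b->0 3c->2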